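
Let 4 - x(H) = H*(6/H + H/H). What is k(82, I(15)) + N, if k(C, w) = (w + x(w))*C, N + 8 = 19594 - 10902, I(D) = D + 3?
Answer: 8520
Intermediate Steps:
I(D) = 3 + D
N = 8684 (N = -8 + (19594 - 10902) = -8 + 8692 = 8684)
x(H) = 4 - H*(1 + 6/H) (x(H) = 4 - H*(6/H + H/H) = 4 - H*(6/H + 1) = 4 - H*(1 + 6/H))
k(C, w) = -2*C (k(C, w) = (w + (-2 - w))*C = -2*C)
k(82, I(15)) + N = -2*82 + 8684 = -164 + 8684 = 8520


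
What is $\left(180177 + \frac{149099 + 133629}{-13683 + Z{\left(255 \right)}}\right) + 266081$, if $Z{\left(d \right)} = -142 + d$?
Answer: $\frac{51317274}{115} \approx 4.4624 \cdot 10^{5}$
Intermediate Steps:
$\left(180177 + \frac{149099 + 133629}{-13683 + Z{\left(255 \right)}}\right) + 266081 = \left(180177 + \frac{149099 + 133629}{-13683 + \left(-142 + 255\right)}\right) + 266081 = \left(180177 + \frac{282728}{-13683 + 113}\right) + 266081 = \left(180177 + \frac{282728}{-13570}\right) + 266081 = \left(180177 + 282728 \left(- \frac{1}{13570}\right)\right) + 266081 = \left(180177 - \frac{2396}{115}\right) + 266081 = \frac{20717959}{115} + 266081 = \frac{51317274}{115}$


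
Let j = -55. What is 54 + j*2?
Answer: -56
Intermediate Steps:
54 + j*2 = 54 - 55*2 = 54 - 110 = -56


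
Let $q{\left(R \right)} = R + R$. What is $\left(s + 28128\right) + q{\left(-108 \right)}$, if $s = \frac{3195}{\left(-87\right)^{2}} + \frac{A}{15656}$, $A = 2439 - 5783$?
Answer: $\frac{2417839239}{86623} \approx 27912.0$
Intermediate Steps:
$q{\left(R \right)} = 2 R$
$A = -3344$
$s = \frac{18063}{86623}$ ($s = \frac{3195}{\left(-87\right)^{2}} - \frac{3344}{15656} = \frac{3195}{7569} - \frac{22}{103} = 3195 \cdot \frac{1}{7569} - \frac{22}{103} = \frac{355}{841} - \frac{22}{103} = \frac{18063}{86623} \approx 0.20852$)
$\left(s + 28128\right) + q{\left(-108 \right)} = \left(\frac{18063}{86623} + 28128\right) + 2 \left(-108\right) = \frac{2436549807}{86623} - 216 = \frac{2417839239}{86623}$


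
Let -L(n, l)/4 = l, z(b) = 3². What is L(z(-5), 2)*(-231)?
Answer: 1848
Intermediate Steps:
z(b) = 9
L(n, l) = -4*l
L(z(-5), 2)*(-231) = -4*2*(-231) = -8*(-231) = 1848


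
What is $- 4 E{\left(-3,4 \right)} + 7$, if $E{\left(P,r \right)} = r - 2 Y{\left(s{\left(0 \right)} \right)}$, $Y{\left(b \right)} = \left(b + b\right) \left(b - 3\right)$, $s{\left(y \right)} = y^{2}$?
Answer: $-9$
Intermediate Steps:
$Y{\left(b \right)} = 2 b \left(-3 + b\right)$
$E{\left(P,r \right)} = r$ ($E{\left(P,r \right)} = r - 2 \cdot 2 \cdot 0^{2} \left(-3 + 0^{2}\right) = r - 2 \cdot 2 \cdot 0 \left(-3 + 0\right) = r - 2 \cdot 2 \cdot 0 \left(-3\right) = r - 0 = r + 0 = r$)
$- 4 E{\left(-3,4 \right)} + 7 = \left(-4\right) 4 + 7 = -16 + 7 = -9$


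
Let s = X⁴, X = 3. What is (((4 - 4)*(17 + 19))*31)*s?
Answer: 0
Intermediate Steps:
s = 81 (s = 3⁴ = 81)
(((4 - 4)*(17 + 19))*31)*s = (((4 - 4)*(17 + 19))*31)*81 = ((0*36)*31)*81 = (0*31)*81 = 0*81 = 0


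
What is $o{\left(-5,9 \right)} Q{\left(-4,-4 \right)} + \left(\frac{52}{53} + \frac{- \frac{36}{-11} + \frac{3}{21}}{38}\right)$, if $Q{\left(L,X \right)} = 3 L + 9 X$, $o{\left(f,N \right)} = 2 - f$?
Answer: $- \frac{51940117}{155078} \approx -334.93$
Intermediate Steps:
$o{\left(-5,9 \right)} Q{\left(-4,-4 \right)} + \left(\frac{52}{53} + \frac{- \frac{36}{-11} + \frac{3}{21}}{38}\right) = \left(2 - -5\right) \left(3 \left(-4\right) + 9 \left(-4\right)\right) + \left(\frac{52}{53} + \frac{- \frac{36}{-11} + \frac{3}{21}}{38}\right) = \left(2 + 5\right) \left(-12 - 36\right) + \left(52 \cdot \frac{1}{53} + \left(\left(-36\right) \left(- \frac{1}{11}\right) + 3 \cdot \frac{1}{21}\right) \frac{1}{38}\right) = 7 \left(-48\right) + \left(\frac{52}{53} + \left(\frac{36}{11} + \frac{1}{7}\right) \frac{1}{38}\right) = -336 + \left(\frac{52}{53} + \frac{263}{77} \cdot \frac{1}{38}\right) = -336 + \left(\frac{52}{53} + \frac{263}{2926}\right) = -336 + \frac{166091}{155078} = - \frac{51940117}{155078}$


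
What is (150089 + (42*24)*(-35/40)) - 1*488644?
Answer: -339437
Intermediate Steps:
(150089 + (42*24)*(-35/40)) - 1*488644 = (150089 + 1008*(-35*1/40)) - 488644 = (150089 + 1008*(-7/8)) - 488644 = (150089 - 882) - 488644 = 149207 - 488644 = -339437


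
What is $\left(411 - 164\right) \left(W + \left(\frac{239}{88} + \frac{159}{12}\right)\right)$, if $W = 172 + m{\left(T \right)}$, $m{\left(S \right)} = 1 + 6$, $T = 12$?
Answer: $\frac{4237779}{88} \approx 48157.0$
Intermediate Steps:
$m{\left(S \right)} = 7$
$W = 179$ ($W = 172 + 7 = 179$)
$\left(411 - 164\right) \left(W + \left(\frac{239}{88} + \frac{159}{12}\right)\right) = \left(411 - 164\right) \left(179 + \left(\frac{239}{88} + \frac{159}{12}\right)\right) = 247 \left(179 + \left(239 \cdot \frac{1}{88} + 159 \cdot \frac{1}{12}\right)\right) = 247 \left(179 + \left(\frac{239}{88} + \frac{53}{4}\right)\right) = 247 \left(179 + \frac{1405}{88}\right) = 247 \cdot \frac{17157}{88} = \frac{4237779}{88}$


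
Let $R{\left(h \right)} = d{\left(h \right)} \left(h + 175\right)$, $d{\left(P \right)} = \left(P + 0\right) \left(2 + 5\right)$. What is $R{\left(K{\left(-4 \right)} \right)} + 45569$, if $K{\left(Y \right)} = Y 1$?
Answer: $40781$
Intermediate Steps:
$d{\left(P \right)} = 7 P$ ($d{\left(P \right)} = P 7 = 7 P$)
$K{\left(Y \right)} = Y$
$R{\left(h \right)} = 7 h \left(175 + h\right)$ ($R{\left(h \right)} = 7 h \left(h + 175\right) = 7 h \left(175 + h\right)$)
$R{\left(K{\left(-4 \right)} \right)} + 45569 = 7 \left(-4\right) \left(175 - 4\right) + 45569 = 7 \left(-4\right) 171 + 45569 = -4788 + 45569 = 40781$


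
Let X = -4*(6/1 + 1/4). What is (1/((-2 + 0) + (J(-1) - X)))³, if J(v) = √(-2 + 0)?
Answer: (23 + I*√2)⁻³ ≈ 8.0343e-5 - 1.4971e-5*I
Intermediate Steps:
J(v) = I*√2 (J(v) = √(-2) = I*√2)
X = -25 (X = -4*(6*1 + 1*(¼)) = -4*(6 + ¼) = -4*25/4 = -25)
(1/((-2 + 0) + (J(-1) - X)))³ = (1/((-2 + 0) + (I*√2 - 1*(-25))))³ = (1/(-2 + (I*√2 + 25)))³ = (1/(-2 + (25 + I*√2)))³ = (1/(23 + I*√2))³ = (23 + I*√2)⁻³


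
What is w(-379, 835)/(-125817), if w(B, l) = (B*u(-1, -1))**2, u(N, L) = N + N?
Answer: -574564/125817 ≈ -4.5667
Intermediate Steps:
u(N, L) = 2*N
w(B, l) = 4*B**2 (w(B, l) = (B*(2*(-1)))**2 = (B*(-2))**2 = (-2*B)**2 = 4*B**2)
w(-379, 835)/(-125817) = (4*(-379)**2)/(-125817) = (4*143641)*(-1/125817) = 574564*(-1/125817) = -574564/125817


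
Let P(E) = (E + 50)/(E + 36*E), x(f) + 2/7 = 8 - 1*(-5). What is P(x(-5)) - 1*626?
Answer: -2060979/3293 ≈ -625.87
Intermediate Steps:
x(f) = 89/7 (x(f) = -2/7 + (8 - 1*(-5)) = -2/7 + (8 + 5) = -2/7 + 13 = 89/7)
P(E) = (50 + E)/(37*E) (P(E) = (50 + E)/((37*E)) = (50 + E)*(1/(37*E)) = (50 + E)/(37*E))
P(x(-5)) - 1*626 = (50 + 89/7)/(37*(89/7)) - 1*626 = (1/37)*(7/89)*(439/7) - 626 = 439/3293 - 626 = -2060979/3293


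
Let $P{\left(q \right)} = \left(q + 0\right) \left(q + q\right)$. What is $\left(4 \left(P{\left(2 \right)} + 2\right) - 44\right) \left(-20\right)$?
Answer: $80$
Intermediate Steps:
$P{\left(q \right)} = 2 q^{2}$ ($P{\left(q \right)} = q 2 q = 2 q^{2}$)
$\left(4 \left(P{\left(2 \right)} + 2\right) - 44\right) \left(-20\right) = \left(4 \left(2 \cdot 2^{2} + 2\right) - 44\right) \left(-20\right) = \left(4 \left(2 \cdot 4 + 2\right) - 44\right) \left(-20\right) = \left(4 \left(8 + 2\right) - 44\right) \left(-20\right) = \left(4 \cdot 10 - 44\right) \left(-20\right) = \left(40 - 44\right) \left(-20\right) = \left(-4\right) \left(-20\right) = 80$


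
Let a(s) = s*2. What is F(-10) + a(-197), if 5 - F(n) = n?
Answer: -379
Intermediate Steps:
F(n) = 5 - n
a(s) = 2*s
F(-10) + a(-197) = (5 - 1*(-10)) + 2*(-197) = (5 + 10) - 394 = 15 - 394 = -379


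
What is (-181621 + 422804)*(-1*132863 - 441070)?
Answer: -138422882739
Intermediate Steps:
(-181621 + 422804)*(-1*132863 - 441070) = 241183*(-132863 - 441070) = 241183*(-573933) = -138422882739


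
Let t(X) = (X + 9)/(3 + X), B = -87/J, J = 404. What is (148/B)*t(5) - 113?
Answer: -114467/87 ≈ -1315.7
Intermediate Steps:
B = -87/404 ≈ -0.21535
t(X) = (9 + X)/(3 + X)
(148/B)*t(5) - 113 = (148/(-87/404))*((9 + 5)/(3 + 5)) - 113 = (148*(-404/87))*(14/8) - 113 = -7474*14/87 - 113 = -59792/87*7/4 - 113 = -104636/87 - 113 = -114467/87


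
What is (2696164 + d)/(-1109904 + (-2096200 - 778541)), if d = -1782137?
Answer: -914027/3984645 ≈ -0.22939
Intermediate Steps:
(2696164 + d)/(-1109904 + (-2096200 - 778541)) = (2696164 - 1782137)/(-1109904 + (-2096200 - 778541)) = 914027/(-1109904 - 2874741) = 914027/(-3984645) = 914027*(-1/3984645) = -914027/3984645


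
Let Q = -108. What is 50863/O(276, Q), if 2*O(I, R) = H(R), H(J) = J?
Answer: -50863/54 ≈ -941.91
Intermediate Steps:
O(I, R) = R/2
50863/O(276, Q) = 50863/(((1/2)*(-108))) = 50863/(-54) = 50863*(-1/54) = -50863/54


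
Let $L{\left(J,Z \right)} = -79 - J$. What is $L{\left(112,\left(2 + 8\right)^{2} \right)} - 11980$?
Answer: $-12171$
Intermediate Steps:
$L{\left(112,\left(2 + 8\right)^{2} \right)} - 11980 = \left(-79 - 112\right) - 11980 = -191 - 11980 = -12171$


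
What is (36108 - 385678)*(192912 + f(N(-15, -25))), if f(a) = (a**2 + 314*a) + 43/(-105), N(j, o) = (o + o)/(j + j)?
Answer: -4260061092664/63 ≈ -6.7620e+10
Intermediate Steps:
N(j, o) = o/j (N(j, o) = (2*o)/((2*j)) = (2*o)*(1/(2*j)) = o/j)
f(a) = -43/105 + a**2 + 314*a (f(a) = (a**2 + 314*a) + 43*(-1/105) = (a**2 + 314*a) - 43/105 = -43/105 + a**2 + 314*a)
(36108 - 385678)*(192912 + f(N(-15, -25))) = (36108 - 385678)*(192912 + (-43/105 + (-25/(-15))**2 + 314*(-25/(-15)))) = -349570*(192912 + (-43/105 + (-25*(-1/15))**2 + 314*(-25*(-1/15)))) = -349570*(192912 + (-43/105 + (5/3)**2 + 314*(5/3))) = -349570*(192912 + (-43/105 + 25/9 + 1570/3)) = -349570*(192912 + 165596/315) = -349570*60932876/315 = -4260061092664/63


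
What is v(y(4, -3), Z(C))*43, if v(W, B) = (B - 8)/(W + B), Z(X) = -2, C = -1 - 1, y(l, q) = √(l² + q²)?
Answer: -430/3 ≈ -143.33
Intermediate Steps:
C = -2
v(W, B) = (-8 + B)/(B + W)
v(y(4, -3), Z(C))*43 = ((-8 - 2)/(-2 + √(4² + (-3)²)))*43 = (-10/(-2 + √(16 + 9)))*43 = (-10/(-2 + √25))*43 = (-10/(-2 + 5))*43 = (-10/3)*43 = ((⅓)*(-10))*43 = -10/3*43 = -430/3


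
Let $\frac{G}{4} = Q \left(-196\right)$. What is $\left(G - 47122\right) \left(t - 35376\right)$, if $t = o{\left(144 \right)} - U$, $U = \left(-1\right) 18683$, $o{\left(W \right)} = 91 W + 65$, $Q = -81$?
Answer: $-57730168$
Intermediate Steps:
$o{\left(W \right)} = 65 + 91 W$
$U = -18683$
$G = 63504$ ($G = 4 \left(\left(-81\right) \left(-196\right)\right) = 4 \cdot 15876 = 63504$)
$t = 31852$ ($t = \left(65 + 91 \cdot 144\right) - -18683 = \left(65 + 13104\right) + 18683 = 13169 + 18683 = 31852$)
$\left(G - 47122\right) \left(t - 35376\right) = \left(63504 - 47122\right) \left(31852 - 35376\right) = 16382 \left(-3524\right) = -57730168$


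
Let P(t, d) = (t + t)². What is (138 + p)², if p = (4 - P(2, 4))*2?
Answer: 12996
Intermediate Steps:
P(t, d) = 4*t² (P(t, d) = (2*t)² = 4*t²)
p = -24 (p = (4 - 4*2²)*2 = (4 - 4*4)*2 = (4 - 1*16)*2 = (4 - 16)*2 = -12*2 = -24)
(138 + p)² = (138 - 24)² = 114² = 12996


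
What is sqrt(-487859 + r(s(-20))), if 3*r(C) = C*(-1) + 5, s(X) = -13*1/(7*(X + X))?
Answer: I*sqrt(86058036330)/420 ≈ 698.47*I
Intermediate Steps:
s(X) = -13/(14*X) (s(X) = -13*1/(14*X) = -13/(14*X))
r(C) = 5/3 - C/3 (r(C) = (C*(-1) + 5)/3 = (-C + 5)/3 = (5 - C)/3 = 5/3 - C/3)
sqrt(-487859 + r(s(-20))) = sqrt(-487859 + (5/3 - (-13)/(42*(-20)))) = sqrt(-487859 + (5/3 - (-13)*(-1)/(42*20))) = sqrt(-487859 + (5/3 - 1/3*13/280)) = sqrt(-487859 + (5/3 - 13/840)) = sqrt(-487859 + 1387/840) = sqrt(-409800173/840) = I*sqrt(86058036330)/420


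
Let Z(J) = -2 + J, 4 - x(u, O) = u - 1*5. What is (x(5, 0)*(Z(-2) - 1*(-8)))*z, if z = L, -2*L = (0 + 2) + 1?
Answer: -24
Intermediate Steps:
x(u, O) = 9 - u (x(u, O) = 4 - (u - 1*5) = 4 - (u - 5) = 4 - (-5 + u) = 4 + (5 - u) = 9 - u)
L = -3/2 (L = -((0 + 2) + 1)/2 = -(2 + 1)/2 = -½*3 = -3/2 ≈ -1.5000)
z = -3/2 ≈ -1.5000
(x(5, 0)*(Z(-2) - 1*(-8)))*z = ((9 - 1*5)*((-2 - 2) - 1*(-8)))*(-3/2) = ((9 - 5)*(-4 + 8))*(-3/2) = (4*4)*(-3/2) = 16*(-3/2) = -24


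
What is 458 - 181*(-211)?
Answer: 38649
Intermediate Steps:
458 - 181*(-211) = 458 + 38191 = 38649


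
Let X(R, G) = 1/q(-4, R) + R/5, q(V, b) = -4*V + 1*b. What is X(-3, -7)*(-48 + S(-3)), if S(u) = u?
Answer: 1734/65 ≈ 26.677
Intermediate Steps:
q(V, b) = b - 4*V (q(V, b) = -4*V + b = b - 4*V)
X(R, G) = 1/(16 + R) + R/5 (X(R, G) = 1/(R - 4*(-4)) + R/5 = 1/(R + 16) + R*(⅕) = 1/(16 + R) + R/5)
X(-3, -7)*(-48 + S(-3)) = ((5 - 3*(16 - 3))/(5*(16 - 3)))*(-48 - 3) = ((⅕)*(5 - 3*13)/13)*(-51) = ((⅕)*(1/13)*(5 - 39))*(-51) = ((⅕)*(1/13)*(-34))*(-51) = -34/65*(-51) = 1734/65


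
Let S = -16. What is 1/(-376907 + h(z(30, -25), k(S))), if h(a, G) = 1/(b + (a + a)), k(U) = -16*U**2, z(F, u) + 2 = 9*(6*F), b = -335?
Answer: -2901/1093407206 ≈ -2.6532e-6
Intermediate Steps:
z(F, u) = -2 + 54*F (z(F, u) = -2 + 9*(6*F) = -2 + 54*F)
h(a, G) = 1/(-335 + 2*a) (h(a, G) = 1/(-335 + (a + a)) = 1/(-335 + 2*a))
1/(-376907 + h(z(30, -25), k(S))) = 1/(-376907 + 1/(-335 + 2*(-2 + 54*30))) = 1/(-376907 + 1/(-335 + 2*(-2 + 1620))) = 1/(-376907 + 1/(-335 + 2*1618)) = 1/(-376907 + 1/(-335 + 3236)) = 1/(-376907 + 1/2901) = 1/(-1093407206/2901) = -2901/1093407206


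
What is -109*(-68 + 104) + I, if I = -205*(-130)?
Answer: 22726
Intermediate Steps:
I = 26650
-109*(-68 + 104) + I = -109*(-68 + 104) + 26650 = -109*36 + 26650 = -3924 + 26650 = 22726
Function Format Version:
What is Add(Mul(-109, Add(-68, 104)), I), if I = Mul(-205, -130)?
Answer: 22726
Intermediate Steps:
I = 26650
Add(Mul(-109, Add(-68, 104)), I) = Add(Mul(-109, Add(-68, 104)), 26650) = Add(Mul(-109, 36), 26650) = Add(-3924, 26650) = 22726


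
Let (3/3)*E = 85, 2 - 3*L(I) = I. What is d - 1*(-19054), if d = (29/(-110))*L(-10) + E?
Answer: 1052587/55 ≈ 19138.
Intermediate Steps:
L(I) = ⅔ - I/3
E = 85
d = 4617/55 (d = (29/(-110))*(⅔ - ⅓*(-10)) + 85 = (29*(-1/110))*(⅔ + 10/3) + 85 = -29/110*4 + 85 = -58/55 + 85 = 4617/55 ≈ 83.945)
d - 1*(-19054) = 4617/55 - 1*(-19054) = 4617/55 + 19054 = 1052587/55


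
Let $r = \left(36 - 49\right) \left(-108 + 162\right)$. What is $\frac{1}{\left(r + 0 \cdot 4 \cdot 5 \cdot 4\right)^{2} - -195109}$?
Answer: $\frac{1}{687913} \approx 1.4537 \cdot 10^{-6}$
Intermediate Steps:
$r = -702$ ($r = \left(-13\right) 54 = -702$)
$\frac{1}{\left(r + 0 \cdot 4 \cdot 5 \cdot 4\right)^{2} - -195109} = \frac{1}{\left(-702 + 0 \cdot 4 \cdot 5 \cdot 4\right)^{2} - -195109} = \frac{1}{\left(-702 + 0 \cdot 20 \cdot 4\right)^{2} + 195109} = \frac{1}{\left(-702 + 0 \cdot 4\right)^{2} + 195109} = \frac{1}{\left(-702 + 0\right)^{2} + 195109} = \frac{1}{\left(-702\right)^{2} + 195109} = \frac{1}{492804 + 195109} = \frac{1}{687913}$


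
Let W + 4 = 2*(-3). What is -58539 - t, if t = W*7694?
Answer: 18401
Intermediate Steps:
W = -10 (W = -4 + 2*(-3) = -4 - 6 = -10)
t = -76940 (t = -10*7694 = -76940)
-58539 - t = -58539 - 1*(-76940) = -58539 + 76940 = 18401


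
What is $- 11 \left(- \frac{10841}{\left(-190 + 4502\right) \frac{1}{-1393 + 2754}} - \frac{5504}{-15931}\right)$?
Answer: $\frac{235031815283}{6244952} \approx 37636.0$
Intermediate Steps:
$- 11 \left(- \frac{10841}{\left(-190 + 4502\right) \frac{1}{-1393 + 2754}} - \frac{5504}{-15931}\right) = - 11 \left(- \frac{10841}{4312 \cdot \frac{1}{1361}} - - \frac{5504}{15931}\right) = - 11 \left(- \frac{10841}{4312 \cdot \frac{1}{1361}} + \frac{5504}{15931}\right) = - 11 \left(- \frac{10841}{\frac{4312}{1361}} + \frac{5504}{15931}\right) = - 11 \left(\left(-10841\right) \frac{1361}{4312} + \frac{5504}{15931}\right) = - 11 \left(- \frac{14754601}{4312} + \frac{5504}{15931}\right) = \left(-11\right) \left(- \frac{235031815283}{68694472}\right) = \frac{235031815283}{6244952}$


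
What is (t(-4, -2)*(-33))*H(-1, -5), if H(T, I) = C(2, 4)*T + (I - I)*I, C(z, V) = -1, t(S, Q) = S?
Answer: 132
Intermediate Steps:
H(T, I) = -T (H(T, I) = -T + (I - I)*I = -T + 0*I = -T + 0 = -T)
(t(-4, -2)*(-33))*H(-1, -5) = (-4*(-33))*(-1*(-1)) = 132*1 = 132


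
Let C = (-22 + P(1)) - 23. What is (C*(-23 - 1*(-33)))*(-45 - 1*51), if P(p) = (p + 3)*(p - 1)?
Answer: 43200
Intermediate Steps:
P(p) = (-1 + p)*(3 + p) (P(p) = (3 + p)*(-1 + p) = (-1 + p)*(3 + p))
C = -45 (C = (-22 + (-3 + 1**2 + 2*1)) - 23 = (-22 + (-3 + 1 + 2)) - 23 = (-22 + 0) - 23 = -22 - 23 = -45)
(C*(-23 - 1*(-33)))*(-45 - 1*51) = (-45*(-23 - 1*(-33)))*(-45 - 1*51) = (-45*(-23 + 33))*(-45 - 51) = -45*10*(-96) = -450*(-96) = 43200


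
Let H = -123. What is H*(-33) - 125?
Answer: 3934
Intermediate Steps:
H*(-33) - 125 = -123*(-33) - 125 = 4059 - 125 = 3934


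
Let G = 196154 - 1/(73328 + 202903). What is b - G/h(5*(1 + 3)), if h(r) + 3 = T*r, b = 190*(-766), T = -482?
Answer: -387620064057247/2663695533 ≈ -1.4552e+5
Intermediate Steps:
b = -145540
h(r) = -3 - 482*r
G = 54183815573/276231 (G = 196154 - 1/276231 = 54183815573/276231 ≈ 1.9615e+5)
b - G/h(5*(1 + 3)) = -145540 - 54183815573/(276231*(-3 - 2410*(1 + 3))) = -145540 - 54183815573/(276231*(-3 - 2410*4)) = -145540 - 54183815573/(276231*(-3 - 482*20)) = -145540 - 54183815573/(276231*(-3 - 9640)) = -145540 - 54183815573/(276231*(-9643)) = -145540 - 54183815573*(-1)/(276231*9643) = -145540 - 1*(-54183815573/2663695533) = -145540 + 54183815573/2663695533 = -387620064057247/2663695533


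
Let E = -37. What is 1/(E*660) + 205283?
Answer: 5013010859/24420 ≈ 2.0528e+5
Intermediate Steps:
1/(E*660) + 205283 = 1/(-37*660) + 205283 = 1/(-24420) + 205283 = -1/24420 + 205283 = 5013010859/24420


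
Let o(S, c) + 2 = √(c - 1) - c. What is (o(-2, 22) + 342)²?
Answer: (318 + √21)² ≈ 1.0406e+5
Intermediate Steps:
o(S, c) = -2 + √(-1 + c) - c (o(S, c) = -2 + (√(c - 1) - c) = -2 + (√(-1 + c) - c) = -2 + √(-1 + c) - c)
(o(-2, 22) + 342)² = ((-2 + √(-1 + 22) - 1*22) + 342)² = ((-2 + √21 - 22) + 342)² = ((-24 + √21) + 342)² = (318 + √21)²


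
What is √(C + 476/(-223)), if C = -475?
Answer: I*√23727423/223 ≈ 21.843*I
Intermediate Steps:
√(C + 476/(-223)) = √(-475 + 476/(-223)) = √(-475 + 476*(-1/223)) = √(-475 - 476/223) = √(-106401/223) = I*√23727423/223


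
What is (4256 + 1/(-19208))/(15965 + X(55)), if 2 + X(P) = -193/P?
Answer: 4496208585/16860244576 ≈ 0.26667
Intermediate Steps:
X(P) = -2 - 193/P
(4256 + 1/(-19208))/(15965 + X(55)) = (4256 + 1/(-19208))/(15965 + (-2 - 193/55)) = (4256 - 1/19208)/(15965 + (-2 - 193*1/55)) = 81749247/(19208*(15965 + (-2 - 193/55))) = 81749247/(19208*(15965 - 303/55)) = 81749247/(19208*(877772/55)) = (81749247/19208)*(55/877772) = 4496208585/16860244576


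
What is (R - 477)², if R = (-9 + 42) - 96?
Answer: 291600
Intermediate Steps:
R = -63 (R = 33 - 96 = -63)
(R - 477)² = (-63 - 477)² = (-540)² = 291600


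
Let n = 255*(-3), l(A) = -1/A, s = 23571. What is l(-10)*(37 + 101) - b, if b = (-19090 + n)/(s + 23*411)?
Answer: 2377931/165120 ≈ 14.401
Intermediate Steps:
n = -765
b = -19855/33024 (b = (-19090 - 765)/(23571 + 23*411) = -19855/(23571 + 9453) = -19855/33024 ≈ -0.60123)
l(-10)*(37 + 101) - b = (-1/(-10))*(37 + 101) - 1*(-19855/33024) = -1*(-⅒)*138 + 19855/33024 = (⅒)*138 + 19855/33024 = 69/5 + 19855/33024 = 2377931/165120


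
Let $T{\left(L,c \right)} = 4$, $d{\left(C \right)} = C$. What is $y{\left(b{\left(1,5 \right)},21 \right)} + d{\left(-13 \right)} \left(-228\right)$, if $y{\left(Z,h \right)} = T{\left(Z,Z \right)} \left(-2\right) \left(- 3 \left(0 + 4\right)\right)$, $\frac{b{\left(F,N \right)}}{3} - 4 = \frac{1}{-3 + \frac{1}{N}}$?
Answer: $3060$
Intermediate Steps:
$b{\left(F,N \right)} = 12 + \frac{3}{-3 + \frac{1}{N}}$
$y{\left(Z,h \right)} = 96$ ($y{\left(Z,h \right)} = 4 \left(-2\right) \left(- 3 \left(0 + 4\right)\right) = - 8 \left(\left(-3\right) 4\right) = \left(-8\right) \left(-12\right) = 96$)
$y{\left(b{\left(1,5 \right)},21 \right)} + d{\left(-13 \right)} \left(-228\right) = 96 - -2964 = 96 + 2964 = 3060$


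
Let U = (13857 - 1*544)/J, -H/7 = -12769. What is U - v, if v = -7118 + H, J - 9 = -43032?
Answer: -3539300408/43023 ≈ -82265.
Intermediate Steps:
J = -43023 (J = 9 - 43032 = -43023)
H = 89383 (H = -7*(-12769) = 89383)
v = 82265 (v = -7118 + 89383 = 82265)
U = -13313/43023 (U = (13857 - 1*544)/(-43023) = (13857 - 544)*(-1/43023) = 13313*(-1/43023) = -13313/43023 ≈ -0.30944)
U - v = -13313/43023 - 1*82265 = -13313/43023 - 82265 = -3539300408/43023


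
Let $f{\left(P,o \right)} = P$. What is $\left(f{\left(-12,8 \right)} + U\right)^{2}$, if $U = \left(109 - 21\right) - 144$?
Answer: $4624$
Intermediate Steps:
$U = -56$ ($U = 88 - 144 = -56$)
$\left(f{\left(-12,8 \right)} + U\right)^{2} = \left(-12 - 56\right)^{2} = \left(-68\right)^{2} = 4624$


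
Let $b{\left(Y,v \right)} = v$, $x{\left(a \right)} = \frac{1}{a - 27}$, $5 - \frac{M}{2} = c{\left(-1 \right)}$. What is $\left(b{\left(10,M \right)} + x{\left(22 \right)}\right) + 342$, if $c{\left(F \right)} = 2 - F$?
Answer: $\frac{1729}{5} \approx 345.8$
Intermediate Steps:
$M = 4$ ($M = 10 - 2 \left(2 - -1\right) = 10 - 2 \left(2 + 1\right) = 10 - 6 = 4$)
$x{\left(a \right)} = \frac{1}{-27 + a}$
$\left(b{\left(10,M \right)} + x{\left(22 \right)}\right) + 342 = \left(4 + \frac{1}{-27 + 22}\right) + 342 = \left(4 + \frac{1}{-5}\right) + 342 = \left(4 - \frac{1}{5}\right) + 342 = \frac{19}{5} + 342 = \frac{1729}{5}$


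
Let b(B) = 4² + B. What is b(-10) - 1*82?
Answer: -76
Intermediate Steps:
b(B) = 16 + B
b(-10) - 1*82 = (16 - 10) - 1*82 = 6 - 82 = -76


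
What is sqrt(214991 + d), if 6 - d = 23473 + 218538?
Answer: I*sqrt(27014) ≈ 164.36*I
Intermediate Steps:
d = -242005 (d = 6 - (23473 + 218538) = 6 - 1*242011 = 6 - 242011 = -242005)
sqrt(214991 + d) = sqrt(214991 - 242005) = sqrt(-27014) = I*sqrt(27014)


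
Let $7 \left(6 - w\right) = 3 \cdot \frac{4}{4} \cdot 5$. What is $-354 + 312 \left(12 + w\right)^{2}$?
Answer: $\frac{3826806}{49} \approx 78098.0$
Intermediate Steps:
$w = \frac{27}{7}$ ($w = 6 - \frac{3 \cdot \frac{4}{4} \cdot 5}{7} = 6 - \frac{3 \cdot 4 \cdot \frac{1}{4} \cdot 5}{7} = 6 - \frac{3 \cdot 1 \cdot 5}{7} = 6 - \frac{3 \cdot 5}{7} = 6 - \frac{15}{7} = \frac{27}{7} \approx 3.8571$)
$-354 + 312 \left(12 + w\right)^{2} = -354 + 312 \left(12 + \frac{27}{7}\right)^{2} = -354 + 312 \left(\frac{111}{7}\right)^{2} = -354 + 312 \cdot \frac{12321}{49} = -354 + \frac{3844152}{49} = \frac{3826806}{49}$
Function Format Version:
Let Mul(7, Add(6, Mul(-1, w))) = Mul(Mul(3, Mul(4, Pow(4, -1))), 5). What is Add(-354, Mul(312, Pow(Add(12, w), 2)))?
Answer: Rational(3826806, 49) ≈ 78098.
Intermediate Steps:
w = Rational(27, 7) (w = Add(6, Mul(Rational(-1, 7), Mul(Mul(3, Mul(4, Pow(4, -1))), 5))) = Add(6, Mul(Rational(-1, 7), Mul(Mul(3, Mul(4, Rational(1, 4))), 5))) = Add(6, Mul(Rational(-1, 7), Mul(Mul(3, 1), 5))) = Add(6, Mul(Rational(-1, 7), Mul(3, 5))) = Add(6, Mul(Rational(-1, 7), 15)) = Add(6, Rational(-15, 7)) = Rational(27, 7) ≈ 3.8571)
Add(-354, Mul(312, Pow(Add(12, w), 2))) = Add(-354, Mul(312, Pow(Add(12, Rational(27, 7)), 2))) = Add(-354, Mul(312, Pow(Rational(111, 7), 2))) = Add(-354, Mul(312, Rational(12321, 49))) = Add(-354, Rational(3844152, 49)) = Rational(3826806, 49)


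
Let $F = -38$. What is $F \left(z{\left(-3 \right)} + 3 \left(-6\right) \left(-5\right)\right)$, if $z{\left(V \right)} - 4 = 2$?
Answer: $-3648$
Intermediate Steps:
$z{\left(V \right)} = 6$ ($z{\left(V \right)} = 4 + 2 = 6$)
$F \left(z{\left(-3 \right)} + 3 \left(-6\right) \left(-5\right)\right) = - 38 \left(6 + 3 \left(-6\right) \left(-5\right)\right) = - 38 \left(6 - -90\right) = - 38 \left(6 + 90\right) = \left(-38\right) 96 = -3648$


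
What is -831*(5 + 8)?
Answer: -10803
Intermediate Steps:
-831*(5 + 8) = -831*13 = -277*39 = -10803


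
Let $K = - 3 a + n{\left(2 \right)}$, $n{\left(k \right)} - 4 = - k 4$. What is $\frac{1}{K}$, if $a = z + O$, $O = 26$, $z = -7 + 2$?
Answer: $- \frac{1}{67} \approx -0.014925$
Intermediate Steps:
$z = -5$
$a = 21$ ($a = -5 + 26 = 21$)
$n{\left(k \right)} = 4 - 4 k$ ($n{\left(k \right)} = 4 + - k 4 = 4 - 4 k$)
$K = -67$ ($K = \left(-3\right) 21 + \left(4 - 8\right) = -63 + \left(4 - 8\right) = -63 - 4 = -67$)
$\frac{1}{K} = \frac{1}{-67} = - \frac{1}{67}$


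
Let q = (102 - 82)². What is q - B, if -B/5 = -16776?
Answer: -83480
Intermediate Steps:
B = 83880 (B = -5*(-16776) = 83880)
q = 400 (q = 20² = 400)
q - B = 400 - 1*83880 = 400 - 83880 = -83480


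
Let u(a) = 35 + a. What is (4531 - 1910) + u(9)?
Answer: 2665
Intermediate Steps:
(4531 - 1910) + u(9) = (4531 - 1910) + (35 + 9) = 2621 + 44 = 2665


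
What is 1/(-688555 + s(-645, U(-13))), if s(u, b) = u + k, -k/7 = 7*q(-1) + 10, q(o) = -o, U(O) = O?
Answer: -1/689319 ≈ -1.4507e-6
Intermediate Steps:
k = -119 (k = -7*(7*(-1*(-1)) + 10) = -7*(7*1 + 10) = -7*(7 + 10) = -7*17 = -119)
s(u, b) = -119 + u (s(u, b) = u - 119 = -119 + u)
1/(-688555 + s(-645, U(-13))) = 1/(-688555 + (-119 - 645)) = 1/(-688555 - 764) = 1/(-689319) = -1/689319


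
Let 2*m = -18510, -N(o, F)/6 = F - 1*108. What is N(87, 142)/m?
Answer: 68/3085 ≈ 0.022042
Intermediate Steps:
N(o, F) = 648 - 6*F (N(o, F) = -6*(F - 1*108) = -6*(F - 108) = -6*(-108 + F) = 648 - 6*F)
m = -9255 (m = (½)*(-18510) = -9255)
N(87, 142)/m = (648 - 6*142)/(-9255) = (648 - 852)*(-1/9255) = -204*(-1/9255) = 68/3085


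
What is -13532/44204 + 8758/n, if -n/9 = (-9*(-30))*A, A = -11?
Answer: 3178534/147696615 ≈ 0.021521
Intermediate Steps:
n = 26730 (n = -9*(-9*(-30))*(-11) = -2430*(-11) = -9*(-2970) = 26730)
-13532/44204 + 8758/n = -13532/44204 + 8758/26730 = -13532*1/44204 + 8758*(1/26730) = -3383/11051 + 4379/13365 = 3178534/147696615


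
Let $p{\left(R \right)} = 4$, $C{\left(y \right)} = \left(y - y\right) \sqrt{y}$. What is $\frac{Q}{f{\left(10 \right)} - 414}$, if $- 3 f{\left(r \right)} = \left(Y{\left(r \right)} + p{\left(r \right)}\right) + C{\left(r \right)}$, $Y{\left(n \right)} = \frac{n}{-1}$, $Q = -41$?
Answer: $\frac{41}{412} \approx 0.099515$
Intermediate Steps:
$Y{\left(n \right)} = - n$ ($Y{\left(n \right)} = n \left(-1\right) = - n$)
$C{\left(y \right)} = 0$ ($C{\left(y \right)} = 0 \sqrt{y} = 0$)
$f{\left(r \right)} = - \frac{4}{3} + \frac{r}{3}$ ($f{\left(r \right)} = - \frac{\left(- r + 4\right) + 0}{3} = - \frac{\left(4 - r\right) + 0}{3} = - \frac{4 - r}{3} = - \frac{4}{3} + \frac{r}{3}$)
$\frac{Q}{f{\left(10 \right)} - 414} = - \frac{41}{\left(- \frac{4}{3} + \frac{1}{3} \cdot 10\right) - 414} = - \frac{41}{\left(- \frac{4}{3} + \frac{10}{3}\right) - 414} = - \frac{41}{2 - 414} = - \frac{41}{-412} = \left(-41\right) \left(- \frac{1}{412}\right) = \frac{41}{412}$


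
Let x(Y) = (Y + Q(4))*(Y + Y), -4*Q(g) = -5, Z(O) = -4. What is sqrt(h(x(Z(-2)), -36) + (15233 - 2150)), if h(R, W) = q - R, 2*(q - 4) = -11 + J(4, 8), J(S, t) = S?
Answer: sqrt(52246)/2 ≈ 114.29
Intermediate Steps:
Q(g) = 5/4 (Q(g) = -1/4*(-5) = 5/4)
x(Y) = 2*Y*(5/4 + Y) (x(Y) = (Y + 5/4)*(Y + Y) = (5/4 + Y)*(2*Y) = 2*Y*(5/4 + Y))
q = 1/2 (q = 4 + (-11 + 4)/2 = 4 + (1/2)*(-7) = 4 - 7/2 = 1/2 ≈ 0.50000)
h(R, W) = 1/2 - R
sqrt(h(x(Z(-2)), -36) + (15233 - 2150)) = sqrt((1/2 - (-4)*(5 + 4*(-4))/2) + (15233 - 2150)) = sqrt((1/2 - (-4)*(5 - 16)/2) + 13083) = sqrt((1/2 - (-4)*(-11)/2) + 13083) = sqrt((1/2 - 1*22) + 13083) = sqrt((1/2 - 22) + 13083) = sqrt(-43/2 + 13083) = sqrt(26123/2) = sqrt(52246)/2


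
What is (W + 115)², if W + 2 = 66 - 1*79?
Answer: 10000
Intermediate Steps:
W = -15 (W = -2 + (66 - 1*79) = -2 + (66 - 79) = -2 - 13 = -15)
(W + 115)² = (-15 + 115)² = 100² = 10000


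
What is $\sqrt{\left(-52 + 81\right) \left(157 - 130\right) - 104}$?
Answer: $\sqrt{679} \approx 26.058$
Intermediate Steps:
$\sqrt{\left(-52 + 81\right) \left(157 - 130\right) - 104} = \sqrt{29 \cdot 27 - 104} = \sqrt{783 - 104} = \sqrt{679}$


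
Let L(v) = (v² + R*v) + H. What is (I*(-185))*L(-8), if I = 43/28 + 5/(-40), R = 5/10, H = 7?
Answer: -979205/56 ≈ -17486.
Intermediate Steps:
R = ½ (R = 5*(⅒) = ½ ≈ 0.50000)
L(v) = 7 + v² + v/2 (L(v) = (v² + v/2) + 7 = 7 + v² + v/2)
I = 79/56 (I = 43*(1/28) + 5*(-1/40) = 43/28 - ⅛ = 79/56 ≈ 1.4107)
(I*(-185))*L(-8) = ((79/56)*(-185))*(7 + (-8)² + (½)*(-8)) = -14615*(7 + 64 - 4)/56 = -14615/56*67 = -979205/56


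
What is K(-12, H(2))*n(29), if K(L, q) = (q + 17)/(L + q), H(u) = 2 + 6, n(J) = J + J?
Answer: -725/2 ≈ -362.50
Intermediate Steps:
n(J) = 2*J
H(u) = 8
K(L, q) = (17 + q)/(L + q)
K(-12, H(2))*n(29) = ((17 + 8)/(-12 + 8))*(2*29) = (25/(-4))*58 = -¼*25*58 = -25/4*58 = -725/2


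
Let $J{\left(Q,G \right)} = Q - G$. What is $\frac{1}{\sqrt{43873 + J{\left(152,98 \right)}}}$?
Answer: $\frac{\sqrt{43927}}{43927} \approx 0.0047713$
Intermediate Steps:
$\frac{1}{\sqrt{43873 + J{\left(152,98 \right)}}} = \frac{1}{\sqrt{43873 + \left(152 - 98\right)}} = \frac{1}{\sqrt{43873 + 54}} = \frac{1}{\sqrt{43927}} = \frac{\sqrt{43927}}{43927}$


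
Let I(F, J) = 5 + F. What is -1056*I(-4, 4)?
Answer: -1056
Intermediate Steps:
-1056*I(-4, 4) = -1056*(5 - 4) = -1056*1 = -1056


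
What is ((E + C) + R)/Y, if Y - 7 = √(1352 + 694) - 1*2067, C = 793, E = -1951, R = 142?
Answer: 1046480/2120777 + 508*√2046/2120777 ≈ 0.50428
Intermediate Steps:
Y = -2060 + √2046 (Y = 7 + (√(1352 + 694) - 1*2067) = 7 + (√2046 - 2067) = 7 + (-2067 + √2046) = -2060 + √2046 ≈ -2014.8)
((E + C) + R)/Y = ((-1951 + 793) + 142)/(-2060 + √2046) = (-1158 + 142)/(-2060 + √2046) = -1016/(-2060 + √2046)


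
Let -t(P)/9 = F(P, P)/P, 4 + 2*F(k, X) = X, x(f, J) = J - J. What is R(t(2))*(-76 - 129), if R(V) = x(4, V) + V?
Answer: -1845/2 ≈ -922.50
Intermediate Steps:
x(f, J) = 0
F(k, X) = -2 + X/2
t(P) = -9*(-2 + P/2)/P
R(V) = V (R(V) = 0 + V = V)
R(t(2))*(-76 - 129) = (-9/2 + 18/2)*(-76 - 129) = (-9/2 + 18*(½))*(-205) = (-9/2 + 9)*(-205) = (9/2)*(-205) = -1845/2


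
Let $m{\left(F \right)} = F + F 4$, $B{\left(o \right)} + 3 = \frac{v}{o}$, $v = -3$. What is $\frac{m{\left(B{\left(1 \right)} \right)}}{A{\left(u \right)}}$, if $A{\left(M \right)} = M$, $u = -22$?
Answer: $\frac{15}{11} \approx 1.3636$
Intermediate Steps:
$B{\left(o \right)} = -3 - \frac{3}{o}$
$m{\left(F \right)} = 5 F$ ($m{\left(F \right)} = F + 4 F = 5 F$)
$\frac{m{\left(B{\left(1 \right)} \right)}}{A{\left(u \right)}} = \frac{5 \left(-3 - \frac{3}{1}\right)}{-22} = 5 \left(-3 - 3\right) \left(- \frac{1}{22}\right) = 5 \left(-6\right) \left(- \frac{1}{22}\right) = \left(-30\right) \left(- \frac{1}{22}\right) = \frac{15}{11}$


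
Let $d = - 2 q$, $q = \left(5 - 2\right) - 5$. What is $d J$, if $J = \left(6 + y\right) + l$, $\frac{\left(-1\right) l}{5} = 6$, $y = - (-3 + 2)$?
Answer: $-92$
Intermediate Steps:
$q = -2$ ($q = 3 - 5 = -2$)
$y = 1$ ($y = \left(-1\right) \left(-1\right) = 1$)
$l = -30$ ($l = \left(-5\right) 6 = -30$)
$d = 4$ ($d = \left(-2\right) \left(-2\right) = 4$)
$J = -23$ ($J = \left(6 + 1\right) - 30 = 7 - 30 = -23$)
$d J = 4 \left(-23\right) = -92$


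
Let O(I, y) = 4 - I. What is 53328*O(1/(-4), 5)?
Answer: 226644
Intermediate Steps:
53328*O(1/(-4), 5) = 53328*(4 - 1/(-4)) = 53328*(4 - 1*(-¼)) = 53328*(4 + ¼) = 53328*(17/4) = 226644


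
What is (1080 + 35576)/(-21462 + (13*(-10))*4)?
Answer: -632/379 ≈ -1.6675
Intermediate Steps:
(1080 + 35576)/(-21462 + (13*(-10))*4) = 36656/(-21462 - 130*4) = 36656/(-21462 - 520) = 36656/(-21982) = 36656*(-1/21982) = -632/379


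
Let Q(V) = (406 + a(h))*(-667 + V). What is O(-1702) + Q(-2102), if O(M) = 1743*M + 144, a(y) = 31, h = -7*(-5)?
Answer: -4176495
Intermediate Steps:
h = 35
O(M) = 144 + 1743*M
Q(V) = -291479 + 437*V (Q(V) = (406 + 31)*(-667 + V) = 437*(-667 + V) = -291479 + 437*V)
O(-1702) + Q(-2102) = (144 + 1743*(-1702)) + (-291479 + 437*(-2102)) = (144 - 2966586) + (-291479 - 918574) = -2966442 - 1210053 = -4176495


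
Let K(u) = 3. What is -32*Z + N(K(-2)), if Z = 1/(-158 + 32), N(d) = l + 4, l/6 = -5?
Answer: -1622/63 ≈ -25.746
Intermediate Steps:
l = -30 (l = 6*(-5) = -30)
N(d) = -26 (N(d) = -30 + 4 = -26)
Z = -1/126 (Z = 1/(-126) = -1/126 ≈ -0.0079365)
-32*Z + N(K(-2)) = -32*(-1/126) - 26 = 16/63 - 26 = -1622/63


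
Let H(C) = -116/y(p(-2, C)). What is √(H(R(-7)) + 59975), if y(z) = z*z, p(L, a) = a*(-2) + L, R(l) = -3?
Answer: √239871/2 ≈ 244.88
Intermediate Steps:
p(L, a) = L - 2*a (p(L, a) = -2*a + L = L - 2*a)
y(z) = z²
H(C) = -116/(-2 - 2*C)²
√(H(R(-7)) + 59975) = √(-29/(1 - 3)² + 59975) = √(-29/(-2)² + 59975) = √(-29*¼ + 59975) = √(-29/4 + 59975) = √(239871/4) = √239871/2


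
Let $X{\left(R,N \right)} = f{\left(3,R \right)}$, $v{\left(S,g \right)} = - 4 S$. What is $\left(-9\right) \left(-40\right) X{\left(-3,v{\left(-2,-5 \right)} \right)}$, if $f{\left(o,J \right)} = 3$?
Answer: $1080$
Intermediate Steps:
$X{\left(R,N \right)} = 3$
$\left(-9\right) \left(-40\right) X{\left(-3,v{\left(-2,-5 \right)} \right)} = \left(-9\right) \left(-40\right) 3 = 360 \cdot 3 = 1080$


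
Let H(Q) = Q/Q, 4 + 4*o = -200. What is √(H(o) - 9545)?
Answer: 2*I*√2386 ≈ 97.693*I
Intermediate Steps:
o = -51 (o = -1 + (¼)*(-200) = -1 - 50 = -51)
H(Q) = 1
√(H(o) - 9545) = √(1 - 9545) = √(-9544) = 2*I*√2386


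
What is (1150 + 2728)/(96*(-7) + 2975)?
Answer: 554/329 ≈ 1.6839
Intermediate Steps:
(1150 + 2728)/(96*(-7) + 2975) = 3878/(-672 + 2975) = 3878/2303 = 3878*(1/2303) = 554/329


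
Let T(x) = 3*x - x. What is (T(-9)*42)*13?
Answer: -9828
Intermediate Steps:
T(x) = 2*x
(T(-9)*42)*13 = ((2*(-9))*42)*13 = -18*42*13 = -756*13 = -9828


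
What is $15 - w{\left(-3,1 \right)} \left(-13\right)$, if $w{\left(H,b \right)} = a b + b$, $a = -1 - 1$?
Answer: $-195$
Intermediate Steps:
$a = -2$ ($a = -1 - 1 = -2$)
$w{\left(H,b \right)} = - b$ ($w{\left(H,b \right)} = - 2 b + b = - b$)
$15 - w{\left(-3,1 \right)} \left(-13\right) = 15 - \left(-1\right) 1 \left(-13\right) = 15 \left(-1\right) \left(-1\right) \left(-13\right) = 15 \cdot 1 \left(-13\right) = 15 \left(-13\right) = -195$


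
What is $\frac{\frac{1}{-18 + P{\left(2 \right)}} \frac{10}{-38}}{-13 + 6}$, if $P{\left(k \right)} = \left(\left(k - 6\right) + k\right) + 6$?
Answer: $- \frac{5}{1862} \approx -0.0026853$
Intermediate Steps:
$P{\left(k \right)} = 2 k$ ($P{\left(k \right)} = \left(\left(k - 6\right) + k\right) + 6 = \left(\left(-6 + k\right) + k\right) + 6 = \left(-6 + 2 k\right) + 6 = 2 k$)
$\frac{\frac{1}{-18 + P{\left(2 \right)}} \frac{10}{-38}}{-13 + 6} = \frac{\frac{1}{-18 + 2 \cdot 2} \frac{10}{-38}}{-13 + 6} = \frac{\frac{1}{-18 + 4} \cdot 10 \left(- \frac{1}{38}\right)}{-7} = \frac{1}{-14} \left(- \frac{5}{19}\right) \left(- \frac{1}{7}\right) = \left(- \frac{1}{14}\right) \left(- \frac{5}{19}\right) \left(- \frac{1}{7}\right) = \frac{5}{266} \left(- \frac{1}{7}\right) = - \frac{5}{1862}$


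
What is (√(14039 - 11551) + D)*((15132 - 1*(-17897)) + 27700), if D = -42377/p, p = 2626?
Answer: -2573512833/2626 + 121458*√622 ≈ 2.0491e+6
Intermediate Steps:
D = -42377/2626 ≈ -16.137
(√(14039 - 11551) + D)*((15132 - 1*(-17897)) + 27700) = (√(14039 - 11551) - 42377/2626)*((15132 - 1*(-17897)) + 27700) = (√2488 - 42377/2626)*((15132 + 17897) + 27700) = (2*√622 - 42377/2626)*(33029 + 27700) = (-42377/2626 + 2*√622)*60729 = -2573512833/2626 + 121458*√622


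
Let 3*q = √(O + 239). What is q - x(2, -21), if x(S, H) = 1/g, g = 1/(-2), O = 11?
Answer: 2 + 5*√10/3 ≈ 7.2705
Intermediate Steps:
q = 5*√10/3 (q = √(11 + 239)/3 = √250/3 = (5*√10)/3 = 5*√10/3 ≈ 5.2705)
g = -½ ≈ -0.50000
x(S, H) = -2 (x(S, H) = 1/(-½) = -2)
q - x(2, -21) = 5*√10/3 - 1*(-2) = 5*√10/3 + 2 = 2 + 5*√10/3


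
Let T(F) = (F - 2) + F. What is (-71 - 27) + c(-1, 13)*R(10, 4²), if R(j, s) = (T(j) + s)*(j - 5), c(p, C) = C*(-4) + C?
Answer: -6728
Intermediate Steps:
c(p, C) = -3*C (c(p, C) = -4*C + C = -3*C)
T(F) = -2 + 2*F (T(F) = (-2 + F) + F = -2 + 2*F)
R(j, s) = (-5 + j)*(-2 + s + 2*j) (R(j, s) = ((-2 + 2*j) + s)*(j - 5) = (-2 + s + 2*j)*(-5 + j) = (-5 + j)*(-2 + s + 2*j))
(-71 - 27) + c(-1, 13)*R(10, 4²) = (-71 - 27) + (-3*13)*(10 - 12*10 - 5*4² + 2*10² + 10*4²) = -98 - 39*(10 - 120 - 5*16 + 2*100 + 10*16) = -98 - 39*(10 - 120 - 80 + 200 + 160) = -98 - 39*170 = -98 - 6630 = -6728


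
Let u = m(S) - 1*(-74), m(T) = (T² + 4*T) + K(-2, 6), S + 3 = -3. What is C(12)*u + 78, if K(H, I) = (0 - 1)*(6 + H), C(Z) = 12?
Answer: 1062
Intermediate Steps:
S = -6 (S = -3 - 3 = -6)
K(H, I) = -6 - H (K(H, I) = -(6 + H) = -6 - H)
m(T) = -4 + T² + 4*T (m(T) = (T² + 4*T) + (-6 - 1*(-2)) = (T² + 4*T) + (-6 + 2) = (T² + 4*T) - 4 = -4 + T² + 4*T)
u = 82 (u = (-4 + (-6)² + 4*(-6)) - 1*(-74) = (-4 + 36 - 24) + 74 = 8 + 74 = 82)
C(12)*u + 78 = 12*82 + 78 = 984 + 78 = 1062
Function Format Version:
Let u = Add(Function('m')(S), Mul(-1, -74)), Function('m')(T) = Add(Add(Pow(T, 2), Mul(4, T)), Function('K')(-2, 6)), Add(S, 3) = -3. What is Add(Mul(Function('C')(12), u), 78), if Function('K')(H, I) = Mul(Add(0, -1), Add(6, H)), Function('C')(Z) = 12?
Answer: 1062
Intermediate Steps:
S = -6 (S = Add(-3, -3) = -6)
Function('K')(H, I) = Add(-6, Mul(-1, H)) (Function('K')(H, I) = Mul(-1, Add(6, H)) = Add(-6, Mul(-1, H)))
Function('m')(T) = Add(-4, Pow(T, 2), Mul(4, T)) (Function('m')(T) = Add(Add(Pow(T, 2), Mul(4, T)), Add(-6, Mul(-1, -2))) = Add(Add(Pow(T, 2), Mul(4, T)), Add(-6, 2)) = Add(Add(Pow(T, 2), Mul(4, T)), -4) = Add(-4, Pow(T, 2), Mul(4, T)))
u = 82 (u = Add(Add(-4, Pow(-6, 2), Mul(4, -6)), Mul(-1, -74)) = Add(Add(-4, 36, -24), 74) = Add(8, 74) = 82)
Add(Mul(Function('C')(12), u), 78) = Add(Mul(12, 82), 78) = Add(984, 78) = 1062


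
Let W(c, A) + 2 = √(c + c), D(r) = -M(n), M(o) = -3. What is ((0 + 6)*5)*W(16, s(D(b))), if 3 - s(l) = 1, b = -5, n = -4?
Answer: -60 + 120*√2 ≈ 109.71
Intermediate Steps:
D(r) = 3 (D(r) = -1*(-3) = 3)
s(l) = 2 (s(l) = 3 - 1*1 = 3 - 1 = 2)
W(c, A) = -2 + √2*√c (W(c, A) = -2 + √(c + c) = -2 + √(2*c) = -2 + √2*√c)
((0 + 6)*5)*W(16, s(D(b))) = ((0 + 6)*5)*(-2 + √2*√16) = (6*5)*(-2 + √2*4) = 30*(-2 + 4*√2) = -60 + 120*√2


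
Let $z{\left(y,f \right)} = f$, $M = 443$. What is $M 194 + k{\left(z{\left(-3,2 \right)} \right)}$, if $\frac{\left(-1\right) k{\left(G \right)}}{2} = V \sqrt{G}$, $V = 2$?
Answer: $85942 - 4 \sqrt{2} \approx 85936.0$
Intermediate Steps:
$k{\left(G \right)} = - 4 \sqrt{G}$ ($k{\left(G \right)} = - 2 \cdot 2 \sqrt{G} = - 4 \sqrt{G}$)
$M 194 + k{\left(z{\left(-3,2 \right)} \right)} = 443 \cdot 194 - 4 \sqrt{2} = 85942 - 4 \sqrt{2}$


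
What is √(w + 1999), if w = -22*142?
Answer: 15*I*√5 ≈ 33.541*I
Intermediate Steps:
w = -3124
√(w + 1999) = √(-3124 + 1999) = √(-1125) = 15*I*√5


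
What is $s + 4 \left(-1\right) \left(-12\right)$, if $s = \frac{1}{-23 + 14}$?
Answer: $\frac{431}{9} \approx 47.889$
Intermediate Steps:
$s = - \frac{1}{9}$ ($s = \frac{1}{-9} = - \frac{1}{9} \approx -0.11111$)
$s + 4 \left(-1\right) \left(-12\right) = - \frac{1}{9} + 4 \left(-1\right) \left(-12\right) = - \frac{1}{9} - -48 = - \frac{1}{9} + 48 = \frac{431}{9}$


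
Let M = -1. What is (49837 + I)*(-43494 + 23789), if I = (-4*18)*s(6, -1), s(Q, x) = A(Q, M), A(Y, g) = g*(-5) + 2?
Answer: -972106765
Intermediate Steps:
A(Y, g) = 2 - 5*g (A(Y, g) = -5*g + 2 = 2 - 5*g)
s(Q, x) = 7 (s(Q, x) = 2 - 5*(-1) = 2 + 5 = 7)
I = -504 (I = -4*18*7 = -72*7 = -504)
(49837 + I)*(-43494 + 23789) = (49837 - 504)*(-43494 + 23789) = 49333*(-19705) = -972106765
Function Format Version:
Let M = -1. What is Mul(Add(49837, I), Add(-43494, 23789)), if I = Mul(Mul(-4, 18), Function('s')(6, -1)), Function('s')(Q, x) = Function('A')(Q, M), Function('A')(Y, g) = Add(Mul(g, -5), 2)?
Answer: -972106765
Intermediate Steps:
Function('A')(Y, g) = Add(2, Mul(-5, g)) (Function('A')(Y, g) = Add(Mul(-5, g), 2) = Add(2, Mul(-5, g)))
Function('s')(Q, x) = 7 (Function('s')(Q, x) = Add(2, Mul(-5, -1)) = Add(2, 5) = 7)
I = -504 (I = Mul(Mul(-4, 18), 7) = Mul(-72, 7) = -504)
Mul(Add(49837, I), Add(-43494, 23789)) = Mul(Add(49837, -504), Add(-43494, 23789)) = Mul(49333, -19705) = -972106765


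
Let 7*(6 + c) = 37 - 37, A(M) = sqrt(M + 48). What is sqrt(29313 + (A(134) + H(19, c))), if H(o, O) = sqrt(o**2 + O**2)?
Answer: sqrt(29313 + sqrt(182) + sqrt(397)) ≈ 171.31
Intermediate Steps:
A(M) = sqrt(48 + M)
c = -6 (c = -6 + (37 - 37)/7 = -6 + (1/7)*0 = -6 + 0 = -6)
H(o, O) = sqrt(O**2 + o**2)
sqrt(29313 + (A(134) + H(19, c))) = sqrt(29313 + (sqrt(48 + 134) + sqrt((-6)**2 + 19**2))) = sqrt(29313 + (sqrt(182) + sqrt(36 + 361))) = sqrt(29313 + (sqrt(182) + sqrt(397))) = sqrt(29313 + sqrt(182) + sqrt(397))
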